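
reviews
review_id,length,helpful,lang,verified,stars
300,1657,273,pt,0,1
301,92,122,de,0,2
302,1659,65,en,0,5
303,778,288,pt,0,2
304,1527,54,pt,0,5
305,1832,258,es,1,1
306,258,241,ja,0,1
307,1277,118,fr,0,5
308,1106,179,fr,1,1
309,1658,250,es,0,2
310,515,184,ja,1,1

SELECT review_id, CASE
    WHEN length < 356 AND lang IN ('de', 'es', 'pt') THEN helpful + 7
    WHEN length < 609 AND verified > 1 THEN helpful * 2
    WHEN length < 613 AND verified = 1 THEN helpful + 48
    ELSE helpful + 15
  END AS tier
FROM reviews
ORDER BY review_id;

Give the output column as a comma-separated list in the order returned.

review_id=300: ELSE → 288
review_id=301: length < 356 AND lang IN ('de', 'es', 'pt') → 129
review_id=302: ELSE → 80
review_id=303: ELSE → 303
review_id=304: ELSE → 69
review_id=305: ELSE → 273
review_id=306: ELSE → 256
review_id=307: ELSE → 133
review_id=308: ELSE → 194
review_id=309: ELSE → 265
review_id=310: length < 613 AND verified = 1 → 232

288, 129, 80, 303, 69, 273, 256, 133, 194, 265, 232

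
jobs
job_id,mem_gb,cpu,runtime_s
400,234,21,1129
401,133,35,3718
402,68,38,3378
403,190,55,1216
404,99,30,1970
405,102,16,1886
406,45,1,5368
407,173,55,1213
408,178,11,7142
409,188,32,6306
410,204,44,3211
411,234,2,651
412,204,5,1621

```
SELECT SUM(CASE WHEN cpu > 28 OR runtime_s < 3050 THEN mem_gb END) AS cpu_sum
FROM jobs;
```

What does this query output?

1829

job_id=400: ✓ → 234
job_id=401: ✓ → 133
job_id=402: ✓ → 68
job_id=403: ✓ → 190
job_id=404: ✓ → 99
job_id=405: ✓ → 102
job_id=406: ✗
job_id=407: ✓ → 173
job_id=408: ✗
job_id=409: ✓ → 188
job_id=410: ✓ → 204
job_id=411: ✓ → 234
job_id=412: ✓ → 204
cpu_sum = 234 + 133 + 68 + 190 + 99 + 102 + 173 + 188 + 204 + 234 + 204 = 1829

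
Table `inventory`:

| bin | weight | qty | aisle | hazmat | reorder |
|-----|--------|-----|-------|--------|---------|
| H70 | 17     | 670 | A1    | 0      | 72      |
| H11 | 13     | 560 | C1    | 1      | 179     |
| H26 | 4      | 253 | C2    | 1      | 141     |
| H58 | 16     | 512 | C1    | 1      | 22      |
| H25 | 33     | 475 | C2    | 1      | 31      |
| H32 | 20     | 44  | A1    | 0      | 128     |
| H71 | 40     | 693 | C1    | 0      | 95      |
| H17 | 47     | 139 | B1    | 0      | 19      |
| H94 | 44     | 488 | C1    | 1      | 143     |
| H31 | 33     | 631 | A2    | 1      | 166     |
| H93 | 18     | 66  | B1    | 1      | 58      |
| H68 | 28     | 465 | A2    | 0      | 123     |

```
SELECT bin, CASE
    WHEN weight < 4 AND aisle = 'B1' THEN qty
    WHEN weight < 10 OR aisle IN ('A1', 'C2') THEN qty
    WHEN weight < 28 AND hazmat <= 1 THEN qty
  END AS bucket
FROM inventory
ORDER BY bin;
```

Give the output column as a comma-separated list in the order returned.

560, NULL, 475, 253, NULL, 44, 512, NULL, 670, NULL, 66, NULL

bin=H11: weight < 28 AND hazmat <= 1 → 560
bin=H17: (no match → NULL) → NULL
bin=H25: weight < 10 OR aisle IN ('A1', 'C2') → 475
bin=H26: weight < 10 OR aisle IN ('A1', 'C2') → 253
bin=H31: (no match → NULL) → NULL
bin=H32: weight < 10 OR aisle IN ('A1', 'C2') → 44
bin=H58: weight < 28 AND hazmat <= 1 → 512
bin=H68: (no match → NULL) → NULL
bin=H70: weight < 10 OR aisle IN ('A1', 'C2') → 670
bin=H71: (no match → NULL) → NULL
bin=H93: weight < 28 AND hazmat <= 1 → 66
bin=H94: (no match → NULL) → NULL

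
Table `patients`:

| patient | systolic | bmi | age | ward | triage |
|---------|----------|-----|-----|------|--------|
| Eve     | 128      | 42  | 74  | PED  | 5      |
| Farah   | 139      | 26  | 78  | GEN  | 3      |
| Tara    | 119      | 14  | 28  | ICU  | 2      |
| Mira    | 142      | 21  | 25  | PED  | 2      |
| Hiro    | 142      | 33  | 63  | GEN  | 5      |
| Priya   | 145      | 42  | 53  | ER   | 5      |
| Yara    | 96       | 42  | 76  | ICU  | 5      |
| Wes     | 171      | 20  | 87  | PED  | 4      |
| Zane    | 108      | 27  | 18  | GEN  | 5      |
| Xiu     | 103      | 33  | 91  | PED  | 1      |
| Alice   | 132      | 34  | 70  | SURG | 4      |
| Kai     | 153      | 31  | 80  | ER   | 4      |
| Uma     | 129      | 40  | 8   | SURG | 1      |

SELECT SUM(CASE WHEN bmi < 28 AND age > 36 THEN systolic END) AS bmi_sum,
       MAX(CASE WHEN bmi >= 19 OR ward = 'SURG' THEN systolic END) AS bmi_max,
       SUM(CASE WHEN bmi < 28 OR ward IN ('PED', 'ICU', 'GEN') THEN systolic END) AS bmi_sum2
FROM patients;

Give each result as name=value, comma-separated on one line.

[bmi_sum: bmi < 28 AND age > 36]
patient=Eve: ✗
patient=Farah: ✓ → 139
patient=Tara: ✗
patient=Mira: ✗
patient=Hiro: ✗
patient=Priya: ✗
patient=Yara: ✗
patient=Wes: ✓ → 171
patient=Zane: ✗
patient=Xiu: ✗
patient=Alice: ✗
patient=Kai: ✗
patient=Uma: ✗
bmi_sum = 139 + 171 = 310
—
[bmi_max: bmi >= 19 OR ward = 'SURG']
patient=Eve: ✓ → 128
patient=Farah: ✓ → 139
patient=Tara: ✗
patient=Mira: ✓ → 142
patient=Hiro: ✓ → 142
patient=Priya: ✓ → 145
patient=Yara: ✓ → 96
patient=Wes: ✓ → 171
patient=Zane: ✓ → 108
patient=Xiu: ✓ → 103
patient=Alice: ✓ → 132
patient=Kai: ✓ → 153
patient=Uma: ✓ → 129
bmi_max = MAX(128, 139, 142, 142, 145, 96, 171, 108, 103, 132, 153, 129) = 171
—
[bmi_sum2: bmi < 28 OR ward IN ('PED', 'ICU', 'GEN')]
patient=Eve: ✓ → 128
patient=Farah: ✓ → 139
patient=Tara: ✓ → 119
patient=Mira: ✓ → 142
patient=Hiro: ✓ → 142
patient=Priya: ✗
patient=Yara: ✓ → 96
patient=Wes: ✓ → 171
patient=Zane: ✓ → 108
patient=Xiu: ✓ → 103
patient=Alice: ✗
patient=Kai: ✗
patient=Uma: ✗
bmi_sum2 = 128 + 139 + 119 + 142 + 142 + 96 + 171 + 108 + 103 = 1148

bmi_sum=310, bmi_max=171, bmi_sum2=1148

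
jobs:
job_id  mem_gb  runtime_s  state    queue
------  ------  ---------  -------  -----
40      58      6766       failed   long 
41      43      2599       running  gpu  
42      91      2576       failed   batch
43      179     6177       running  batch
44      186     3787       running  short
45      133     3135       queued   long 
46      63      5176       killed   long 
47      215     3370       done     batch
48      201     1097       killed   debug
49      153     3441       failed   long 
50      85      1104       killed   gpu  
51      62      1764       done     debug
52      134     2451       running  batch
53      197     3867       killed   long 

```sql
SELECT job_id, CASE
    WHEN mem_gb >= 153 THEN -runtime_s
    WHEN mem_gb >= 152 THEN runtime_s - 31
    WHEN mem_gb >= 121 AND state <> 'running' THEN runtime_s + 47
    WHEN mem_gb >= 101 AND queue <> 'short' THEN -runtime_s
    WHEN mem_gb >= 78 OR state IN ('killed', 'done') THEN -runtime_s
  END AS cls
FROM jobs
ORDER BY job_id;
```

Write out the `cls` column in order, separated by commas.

job_id=40: (no match → NULL) → NULL
job_id=41: (no match → NULL) → NULL
job_id=42: mem_gb >= 78 OR state IN ('killed', 'done') → -2576
job_id=43: mem_gb >= 153 → -6177
job_id=44: mem_gb >= 153 → -3787
job_id=45: mem_gb >= 121 AND state <> 'running' → 3182
job_id=46: mem_gb >= 78 OR state IN ('killed', 'done') → -5176
job_id=47: mem_gb >= 153 → -3370
job_id=48: mem_gb >= 153 → -1097
job_id=49: mem_gb >= 153 → -3441
job_id=50: mem_gb >= 78 OR state IN ('killed', 'done') → -1104
job_id=51: mem_gb >= 78 OR state IN ('killed', 'done') → -1764
job_id=52: mem_gb >= 101 AND queue <> 'short' → -2451
job_id=53: mem_gb >= 153 → -3867

NULL, NULL, -2576, -6177, -3787, 3182, -5176, -3370, -1097, -3441, -1104, -1764, -2451, -3867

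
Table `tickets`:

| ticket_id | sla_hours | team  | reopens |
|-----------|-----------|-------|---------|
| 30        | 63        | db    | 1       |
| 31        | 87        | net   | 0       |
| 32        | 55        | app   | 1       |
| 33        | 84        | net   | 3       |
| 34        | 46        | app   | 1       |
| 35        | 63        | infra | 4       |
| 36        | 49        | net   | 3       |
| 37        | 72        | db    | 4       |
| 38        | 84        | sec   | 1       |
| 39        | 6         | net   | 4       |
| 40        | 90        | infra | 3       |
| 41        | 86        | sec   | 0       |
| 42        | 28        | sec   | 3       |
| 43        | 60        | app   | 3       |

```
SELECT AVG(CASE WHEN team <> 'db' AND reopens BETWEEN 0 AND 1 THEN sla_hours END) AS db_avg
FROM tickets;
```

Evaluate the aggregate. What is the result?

71.6

ticket_id=30: ✗
ticket_id=31: ✓ → 87
ticket_id=32: ✓ → 55
ticket_id=33: ✗
ticket_id=34: ✓ → 46
ticket_id=35: ✗
ticket_id=36: ✗
ticket_id=37: ✗
ticket_id=38: ✓ → 84
ticket_id=39: ✗
ticket_id=40: ✗
ticket_id=41: ✓ → 86
ticket_id=42: ✗
ticket_id=43: ✗
db_avg = (87 + 55 + 46 + 84 + 86) / 5 = 71.6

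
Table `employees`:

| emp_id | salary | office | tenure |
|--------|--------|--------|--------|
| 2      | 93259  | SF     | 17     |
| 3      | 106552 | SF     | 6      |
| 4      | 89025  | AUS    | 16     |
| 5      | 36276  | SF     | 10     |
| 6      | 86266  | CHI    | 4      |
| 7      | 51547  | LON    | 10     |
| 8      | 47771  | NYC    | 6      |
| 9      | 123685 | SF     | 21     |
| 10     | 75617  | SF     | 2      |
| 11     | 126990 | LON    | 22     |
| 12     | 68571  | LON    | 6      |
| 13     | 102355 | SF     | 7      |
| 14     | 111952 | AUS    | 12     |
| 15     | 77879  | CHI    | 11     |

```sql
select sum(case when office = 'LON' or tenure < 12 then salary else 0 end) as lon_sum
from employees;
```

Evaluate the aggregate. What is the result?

emp_id=2: ✗
emp_id=3: ✓ → 106552
emp_id=4: ✗
emp_id=5: ✓ → 36276
emp_id=6: ✓ → 86266
emp_id=7: ✓ → 51547
emp_id=8: ✓ → 47771
emp_id=9: ✗
emp_id=10: ✓ → 75617
emp_id=11: ✓ → 126990
emp_id=12: ✓ → 68571
emp_id=13: ✓ → 102355
emp_id=14: ✗
emp_id=15: ✓ → 77879
lon_sum = 106552 + 36276 + 86266 + 51547 + 47771 + 75617 + 126990 + 68571 + 102355 + 77879 = 779824

779824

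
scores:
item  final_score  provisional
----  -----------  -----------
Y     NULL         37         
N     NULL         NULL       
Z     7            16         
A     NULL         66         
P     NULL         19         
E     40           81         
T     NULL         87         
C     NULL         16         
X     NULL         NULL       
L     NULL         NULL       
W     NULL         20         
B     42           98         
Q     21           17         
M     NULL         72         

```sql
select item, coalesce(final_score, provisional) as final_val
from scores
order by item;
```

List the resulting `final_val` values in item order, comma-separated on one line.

66, 42, 16, 40, NULL, 72, NULL, 19, 21, 87, 20, NULL, 37, 7

item=A: final_score=NULL, provisional=66 → 66
item=B: final_score=42 → 42
item=C: final_score=NULL, provisional=16 → 16
item=E: final_score=40 → 40
item=L: final_score=NULL, provisional=NULL (all NULL) → NULL
item=M: final_score=NULL, provisional=72 → 72
item=N: final_score=NULL, provisional=NULL (all NULL) → NULL
item=P: final_score=NULL, provisional=19 → 19
item=Q: final_score=21 → 21
item=T: final_score=NULL, provisional=87 → 87
item=W: final_score=NULL, provisional=20 → 20
item=X: final_score=NULL, provisional=NULL (all NULL) → NULL
item=Y: final_score=NULL, provisional=37 → 37
item=Z: final_score=7 → 7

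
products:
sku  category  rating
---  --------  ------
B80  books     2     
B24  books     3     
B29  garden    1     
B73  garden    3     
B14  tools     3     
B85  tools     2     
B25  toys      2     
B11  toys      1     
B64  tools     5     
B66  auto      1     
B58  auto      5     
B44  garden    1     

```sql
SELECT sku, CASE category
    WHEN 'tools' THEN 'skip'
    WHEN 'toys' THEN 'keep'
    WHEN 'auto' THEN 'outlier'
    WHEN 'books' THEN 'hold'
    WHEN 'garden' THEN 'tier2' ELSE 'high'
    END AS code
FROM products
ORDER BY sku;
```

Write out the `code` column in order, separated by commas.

keep, skip, hold, keep, tier2, tier2, outlier, skip, outlier, tier2, hold, skip

sku=B11: category='toys' → keep
sku=B14: category='tools' → skip
sku=B24: category='books' → hold
sku=B25: category='toys' → keep
sku=B29: category='garden' → tier2
sku=B44: category='garden' → tier2
sku=B58: category='auto' → outlier
sku=B64: category='tools' → skip
sku=B66: category='auto' → outlier
sku=B73: category='garden' → tier2
sku=B80: category='books' → hold
sku=B85: category='tools' → skip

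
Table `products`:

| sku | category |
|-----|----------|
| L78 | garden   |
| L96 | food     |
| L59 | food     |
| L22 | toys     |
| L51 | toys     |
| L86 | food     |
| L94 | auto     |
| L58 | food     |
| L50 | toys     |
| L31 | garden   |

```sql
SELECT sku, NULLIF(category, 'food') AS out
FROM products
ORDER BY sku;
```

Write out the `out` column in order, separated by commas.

sku=L22: category=toys vs food: differ → toys
sku=L31: category=garden vs food: differ → garden
sku=L50: category=toys vs food: differ → toys
sku=L51: category=toys vs food: differ → toys
sku=L58: category=food vs food: equal → NULL
sku=L59: category=food vs food: equal → NULL
sku=L78: category=garden vs food: differ → garden
sku=L86: category=food vs food: equal → NULL
sku=L94: category=auto vs food: differ → auto
sku=L96: category=food vs food: equal → NULL

toys, garden, toys, toys, NULL, NULL, garden, NULL, auto, NULL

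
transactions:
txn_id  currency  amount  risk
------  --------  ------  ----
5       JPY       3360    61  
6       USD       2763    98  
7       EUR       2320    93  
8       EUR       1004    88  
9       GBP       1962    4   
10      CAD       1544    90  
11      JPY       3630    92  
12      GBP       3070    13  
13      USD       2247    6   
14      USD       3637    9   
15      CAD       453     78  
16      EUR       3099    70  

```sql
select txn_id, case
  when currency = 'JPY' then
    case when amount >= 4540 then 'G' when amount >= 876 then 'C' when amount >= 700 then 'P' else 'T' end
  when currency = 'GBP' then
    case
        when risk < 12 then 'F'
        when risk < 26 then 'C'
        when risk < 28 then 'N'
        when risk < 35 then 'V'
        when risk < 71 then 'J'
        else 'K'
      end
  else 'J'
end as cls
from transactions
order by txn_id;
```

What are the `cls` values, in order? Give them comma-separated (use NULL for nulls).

txn_id=5: currency='JPY' → inner[amount >= 876] → C
txn_id=6: currency='USD' → outer ELSE → J
txn_id=7: currency='EUR' → outer ELSE → J
txn_id=8: currency='EUR' → outer ELSE → J
txn_id=9: currency='GBP' → inner[risk < 12] → F
txn_id=10: currency='CAD' → outer ELSE → J
txn_id=11: currency='JPY' → inner[amount >= 876] → C
txn_id=12: currency='GBP' → inner[risk < 26] → C
txn_id=13: currency='USD' → outer ELSE → J
txn_id=14: currency='USD' → outer ELSE → J
txn_id=15: currency='CAD' → outer ELSE → J
txn_id=16: currency='EUR' → outer ELSE → J

C, J, J, J, F, J, C, C, J, J, J, J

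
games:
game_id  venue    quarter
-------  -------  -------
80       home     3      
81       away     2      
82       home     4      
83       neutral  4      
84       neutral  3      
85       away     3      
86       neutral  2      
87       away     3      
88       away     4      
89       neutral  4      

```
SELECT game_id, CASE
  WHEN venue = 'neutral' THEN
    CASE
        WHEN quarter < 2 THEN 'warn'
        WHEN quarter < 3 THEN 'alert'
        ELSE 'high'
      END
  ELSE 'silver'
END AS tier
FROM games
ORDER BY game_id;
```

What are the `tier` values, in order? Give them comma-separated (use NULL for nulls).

silver, silver, silver, high, high, silver, alert, silver, silver, high

game_id=80: venue='home' → outer ELSE → silver
game_id=81: venue='away' → outer ELSE → silver
game_id=82: venue='home' → outer ELSE → silver
game_id=83: venue='neutral' → inner[ELSE] → high
game_id=84: venue='neutral' → inner[ELSE] → high
game_id=85: venue='away' → outer ELSE → silver
game_id=86: venue='neutral' → inner[quarter < 3] → alert
game_id=87: venue='away' → outer ELSE → silver
game_id=88: venue='away' → outer ELSE → silver
game_id=89: venue='neutral' → inner[ELSE] → high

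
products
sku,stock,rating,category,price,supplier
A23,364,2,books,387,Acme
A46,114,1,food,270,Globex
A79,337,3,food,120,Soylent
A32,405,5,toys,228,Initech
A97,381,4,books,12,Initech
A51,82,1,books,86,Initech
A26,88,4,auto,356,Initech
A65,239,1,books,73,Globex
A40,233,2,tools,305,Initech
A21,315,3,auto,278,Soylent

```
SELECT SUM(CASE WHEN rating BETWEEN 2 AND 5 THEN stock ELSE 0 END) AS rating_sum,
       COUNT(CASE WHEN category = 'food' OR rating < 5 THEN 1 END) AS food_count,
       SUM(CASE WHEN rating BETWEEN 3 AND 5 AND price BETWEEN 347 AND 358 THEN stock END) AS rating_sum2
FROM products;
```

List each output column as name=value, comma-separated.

rating_sum=2123, food_count=9, rating_sum2=88

[rating_sum: rating BETWEEN 2 AND 5]
sku=A23: ✓ → 364
sku=A46: ✗
sku=A79: ✓ → 337
sku=A32: ✓ → 405
sku=A97: ✓ → 381
sku=A51: ✗
sku=A26: ✓ → 88
sku=A65: ✗
sku=A40: ✓ → 233
sku=A21: ✓ → 315
rating_sum = 364 + 337 + 405 + 381 + 88 + 233 + 315 = 2123
—
[food_count: category = 'food' OR rating < 5]
sku=A23: ✓ → 1
sku=A46: ✓ → 1
sku=A79: ✓ → 1
sku=A32: ✗
sku=A97: ✓ → 1
sku=A51: ✓ → 1
sku=A26: ✓ → 1
sku=A65: ✓ → 1
sku=A40: ✓ → 1
sku=A21: ✓ → 1
food_count = COUNT(1, 1, 1, 1, 1, 1, 1, 1, 1) = 9
—
[rating_sum2: rating BETWEEN 3 AND 5 AND price BETWEEN 347 AND 358]
sku=A23: ✗
sku=A46: ✗
sku=A79: ✗
sku=A32: ✗
sku=A97: ✗
sku=A51: ✗
sku=A26: ✓ → 88
sku=A65: ✗
sku=A40: ✗
sku=A21: ✗
rating_sum2 = 88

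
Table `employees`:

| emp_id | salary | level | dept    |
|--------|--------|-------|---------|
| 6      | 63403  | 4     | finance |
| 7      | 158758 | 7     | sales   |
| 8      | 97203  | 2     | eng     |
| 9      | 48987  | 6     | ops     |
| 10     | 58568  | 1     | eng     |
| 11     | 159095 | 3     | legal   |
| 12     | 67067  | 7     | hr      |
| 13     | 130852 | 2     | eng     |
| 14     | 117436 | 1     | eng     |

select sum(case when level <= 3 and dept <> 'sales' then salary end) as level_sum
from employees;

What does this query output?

emp_id=6: ✗
emp_id=7: ✗
emp_id=8: ✓ → 97203
emp_id=9: ✗
emp_id=10: ✓ → 58568
emp_id=11: ✓ → 159095
emp_id=12: ✗
emp_id=13: ✓ → 130852
emp_id=14: ✓ → 117436
level_sum = 97203 + 58568 + 159095 + 130852 + 117436 = 563154

563154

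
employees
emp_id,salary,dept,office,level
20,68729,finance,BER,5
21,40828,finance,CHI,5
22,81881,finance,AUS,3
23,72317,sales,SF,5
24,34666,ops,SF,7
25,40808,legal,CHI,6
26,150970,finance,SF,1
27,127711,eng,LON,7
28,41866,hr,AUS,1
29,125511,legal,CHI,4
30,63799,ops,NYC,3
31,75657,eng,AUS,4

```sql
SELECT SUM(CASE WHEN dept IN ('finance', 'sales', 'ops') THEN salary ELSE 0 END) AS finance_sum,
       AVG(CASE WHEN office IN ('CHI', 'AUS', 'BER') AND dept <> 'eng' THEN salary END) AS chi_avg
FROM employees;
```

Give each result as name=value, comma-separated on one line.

finance_sum=513190, chi_avg=66603.8333333333

[finance_sum: dept IN ('finance', 'sales', 'ops')]
emp_id=20: ✓ → 68729
emp_id=21: ✓ → 40828
emp_id=22: ✓ → 81881
emp_id=23: ✓ → 72317
emp_id=24: ✓ → 34666
emp_id=25: ✗
emp_id=26: ✓ → 150970
emp_id=27: ✗
emp_id=28: ✗
emp_id=29: ✗
emp_id=30: ✓ → 63799
emp_id=31: ✗
finance_sum = 68729 + 40828 + 81881 + 72317 + 34666 + 150970 + 63799 = 513190
—
[chi_avg: office IN ('CHI', 'AUS', 'BER') AND dept <> 'eng']
emp_id=20: ✓ → 68729
emp_id=21: ✓ → 40828
emp_id=22: ✓ → 81881
emp_id=23: ✗
emp_id=24: ✗
emp_id=25: ✓ → 40808
emp_id=26: ✗
emp_id=27: ✗
emp_id=28: ✓ → 41866
emp_id=29: ✓ → 125511
emp_id=30: ✗
emp_id=31: ✗
chi_avg = (68729 + 40828 + 81881 + 40808 + 41866 + 125511) / 6 = 66603.8333333333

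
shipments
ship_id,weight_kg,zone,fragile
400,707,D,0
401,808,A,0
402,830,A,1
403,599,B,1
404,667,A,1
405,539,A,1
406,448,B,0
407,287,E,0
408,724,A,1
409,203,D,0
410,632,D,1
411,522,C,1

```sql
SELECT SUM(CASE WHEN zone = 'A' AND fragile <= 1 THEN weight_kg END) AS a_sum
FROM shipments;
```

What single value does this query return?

ship_id=400: ✗
ship_id=401: ✓ → 808
ship_id=402: ✓ → 830
ship_id=403: ✗
ship_id=404: ✓ → 667
ship_id=405: ✓ → 539
ship_id=406: ✗
ship_id=407: ✗
ship_id=408: ✓ → 724
ship_id=409: ✗
ship_id=410: ✗
ship_id=411: ✗
a_sum = 808 + 830 + 667 + 539 + 724 = 3568

3568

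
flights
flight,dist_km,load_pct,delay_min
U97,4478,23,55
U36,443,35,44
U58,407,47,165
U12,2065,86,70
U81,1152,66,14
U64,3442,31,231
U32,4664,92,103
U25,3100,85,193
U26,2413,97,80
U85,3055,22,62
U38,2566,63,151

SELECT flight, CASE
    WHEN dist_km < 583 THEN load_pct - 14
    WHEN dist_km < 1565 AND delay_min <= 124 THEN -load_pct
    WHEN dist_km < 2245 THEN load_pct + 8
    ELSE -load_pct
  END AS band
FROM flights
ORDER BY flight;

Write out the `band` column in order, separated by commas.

flight=U12: dist_km < 2245 → 94
flight=U25: ELSE → -85
flight=U26: ELSE → -97
flight=U32: ELSE → -92
flight=U36: dist_km < 583 → 21
flight=U38: ELSE → -63
flight=U58: dist_km < 583 → 33
flight=U64: ELSE → -31
flight=U81: dist_km < 1565 AND delay_min <= 124 → -66
flight=U85: ELSE → -22
flight=U97: ELSE → -23

94, -85, -97, -92, 21, -63, 33, -31, -66, -22, -23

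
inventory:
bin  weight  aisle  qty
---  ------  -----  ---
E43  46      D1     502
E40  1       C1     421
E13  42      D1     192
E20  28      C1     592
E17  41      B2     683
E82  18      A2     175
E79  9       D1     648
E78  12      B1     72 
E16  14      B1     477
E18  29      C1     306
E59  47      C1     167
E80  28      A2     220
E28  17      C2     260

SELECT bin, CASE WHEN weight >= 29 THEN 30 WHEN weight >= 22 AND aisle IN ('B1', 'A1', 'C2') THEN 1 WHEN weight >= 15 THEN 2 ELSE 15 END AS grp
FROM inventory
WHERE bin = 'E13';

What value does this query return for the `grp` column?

bin = E13: weight=42, aisle=D1, qty=192.
weight >= 29 → true → 30

30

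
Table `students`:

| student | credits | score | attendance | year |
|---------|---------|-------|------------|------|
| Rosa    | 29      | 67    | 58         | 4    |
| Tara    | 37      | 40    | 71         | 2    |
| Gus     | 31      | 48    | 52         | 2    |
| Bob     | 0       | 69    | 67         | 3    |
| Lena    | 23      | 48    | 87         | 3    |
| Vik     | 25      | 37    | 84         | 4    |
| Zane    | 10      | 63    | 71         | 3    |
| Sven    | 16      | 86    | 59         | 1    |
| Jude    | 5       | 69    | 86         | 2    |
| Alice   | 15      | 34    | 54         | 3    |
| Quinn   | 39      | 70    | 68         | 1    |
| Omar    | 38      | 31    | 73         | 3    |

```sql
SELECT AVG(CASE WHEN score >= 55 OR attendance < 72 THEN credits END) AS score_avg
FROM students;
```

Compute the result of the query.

20.2222222222

student=Rosa: ✓ → 29
student=Tara: ✓ → 37
student=Gus: ✓ → 31
student=Bob: ✓ → 0
student=Lena: ✗
student=Vik: ✗
student=Zane: ✓ → 10
student=Sven: ✓ → 16
student=Jude: ✓ → 5
student=Alice: ✓ → 15
student=Quinn: ✓ → 39
student=Omar: ✗
score_avg = (29 + 37 + 31 + 0 + 10 + 16 + 5 + 15 + 39) / 9 = 20.2222222222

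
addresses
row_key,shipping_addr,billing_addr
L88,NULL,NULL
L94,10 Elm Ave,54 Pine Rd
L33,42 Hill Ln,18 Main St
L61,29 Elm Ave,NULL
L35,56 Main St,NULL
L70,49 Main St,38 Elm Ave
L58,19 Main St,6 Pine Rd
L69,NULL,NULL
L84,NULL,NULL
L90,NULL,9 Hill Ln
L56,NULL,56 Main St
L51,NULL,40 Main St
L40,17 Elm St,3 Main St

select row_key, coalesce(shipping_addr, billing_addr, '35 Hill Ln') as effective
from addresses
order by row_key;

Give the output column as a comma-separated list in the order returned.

42 Hill Ln, 56 Main St, 17 Elm St, 40 Main St, 56 Main St, 19 Main St, 29 Elm Ave, 35 Hill Ln, 49 Main St, 35 Hill Ln, 35 Hill Ln, 9 Hill Ln, 10 Elm Ave

row_key=L33: shipping_addr=42 Hill Ln → 42 Hill Ln
row_key=L35: shipping_addr=56 Main St → 56 Main St
row_key=L40: shipping_addr=17 Elm St → 17 Elm St
row_key=L51: shipping_addr=NULL, billing_addr=40 Main St → 40 Main St
row_key=L56: shipping_addr=NULL, billing_addr=56 Main St → 56 Main St
row_key=L58: shipping_addr=19 Main St → 19 Main St
row_key=L61: shipping_addr=29 Elm Ave → 29 Elm Ave
row_key=L69: shipping_addr=NULL, billing_addr=NULL, → literal 35 Hill Ln → 35 Hill Ln
row_key=L70: shipping_addr=49 Main St → 49 Main St
row_key=L84: shipping_addr=NULL, billing_addr=NULL, → literal 35 Hill Ln → 35 Hill Ln
row_key=L88: shipping_addr=NULL, billing_addr=NULL, → literal 35 Hill Ln → 35 Hill Ln
row_key=L90: shipping_addr=NULL, billing_addr=9 Hill Ln → 9 Hill Ln
row_key=L94: shipping_addr=10 Elm Ave → 10 Elm Ave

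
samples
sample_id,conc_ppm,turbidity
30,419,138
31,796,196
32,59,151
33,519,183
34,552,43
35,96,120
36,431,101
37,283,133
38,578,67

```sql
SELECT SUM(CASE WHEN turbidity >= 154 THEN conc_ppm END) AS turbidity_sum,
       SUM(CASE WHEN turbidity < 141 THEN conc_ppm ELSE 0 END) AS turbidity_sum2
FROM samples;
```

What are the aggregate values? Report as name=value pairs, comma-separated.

[turbidity_sum: turbidity >= 154]
sample_id=30: ✗
sample_id=31: ✓ → 796
sample_id=32: ✗
sample_id=33: ✓ → 519
sample_id=34: ✗
sample_id=35: ✗
sample_id=36: ✗
sample_id=37: ✗
sample_id=38: ✗
turbidity_sum = 796 + 519 = 1315
—
[turbidity_sum2: turbidity < 141]
sample_id=30: ✓ → 419
sample_id=31: ✗
sample_id=32: ✗
sample_id=33: ✗
sample_id=34: ✓ → 552
sample_id=35: ✓ → 96
sample_id=36: ✓ → 431
sample_id=37: ✓ → 283
sample_id=38: ✓ → 578
turbidity_sum2 = 419 + 552 + 96 + 431 + 283 + 578 = 2359

turbidity_sum=1315, turbidity_sum2=2359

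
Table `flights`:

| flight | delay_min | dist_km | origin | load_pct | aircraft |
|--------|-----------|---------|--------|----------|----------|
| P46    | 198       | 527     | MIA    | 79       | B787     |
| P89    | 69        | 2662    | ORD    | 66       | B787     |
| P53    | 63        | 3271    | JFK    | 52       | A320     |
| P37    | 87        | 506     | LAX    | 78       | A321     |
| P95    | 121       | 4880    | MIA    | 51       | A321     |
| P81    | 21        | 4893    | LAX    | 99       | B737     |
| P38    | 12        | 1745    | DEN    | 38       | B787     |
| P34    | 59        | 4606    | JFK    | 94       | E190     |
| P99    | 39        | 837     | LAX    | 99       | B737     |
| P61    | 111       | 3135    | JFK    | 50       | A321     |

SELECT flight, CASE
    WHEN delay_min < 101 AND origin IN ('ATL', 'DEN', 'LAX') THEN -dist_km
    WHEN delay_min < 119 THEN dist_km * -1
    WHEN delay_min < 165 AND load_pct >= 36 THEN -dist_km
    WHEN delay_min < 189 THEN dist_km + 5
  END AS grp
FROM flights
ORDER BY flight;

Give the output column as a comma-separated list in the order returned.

-4606, -506, -1745, NULL, -3271, -3135, -4893, -2662, -4880, -837

flight=P34: delay_min < 119 → -4606
flight=P37: delay_min < 101 AND origin IN ('ATL', 'DEN', 'LAX') → -506
flight=P38: delay_min < 101 AND origin IN ('ATL', 'DEN', 'LAX') → -1745
flight=P46: (no match → NULL) → NULL
flight=P53: delay_min < 119 → -3271
flight=P61: delay_min < 119 → -3135
flight=P81: delay_min < 101 AND origin IN ('ATL', 'DEN', 'LAX') → -4893
flight=P89: delay_min < 119 → -2662
flight=P95: delay_min < 165 AND load_pct >= 36 → -4880
flight=P99: delay_min < 101 AND origin IN ('ATL', 'DEN', 'LAX') → -837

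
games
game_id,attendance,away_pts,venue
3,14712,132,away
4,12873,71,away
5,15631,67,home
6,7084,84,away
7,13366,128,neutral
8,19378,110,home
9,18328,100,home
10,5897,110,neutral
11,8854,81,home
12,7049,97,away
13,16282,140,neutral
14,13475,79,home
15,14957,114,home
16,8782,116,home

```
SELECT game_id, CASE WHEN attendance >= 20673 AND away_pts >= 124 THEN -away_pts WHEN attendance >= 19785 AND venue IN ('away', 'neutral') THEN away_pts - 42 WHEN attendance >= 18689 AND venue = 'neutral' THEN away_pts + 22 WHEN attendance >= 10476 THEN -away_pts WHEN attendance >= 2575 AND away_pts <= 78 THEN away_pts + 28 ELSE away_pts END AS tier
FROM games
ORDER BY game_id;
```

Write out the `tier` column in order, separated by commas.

-132, -71, -67, 84, -128, -110, -100, 110, 81, 97, -140, -79, -114, 116

game_id=3: attendance >= 10476 → -132
game_id=4: attendance >= 10476 → -71
game_id=5: attendance >= 10476 → -67
game_id=6: ELSE → 84
game_id=7: attendance >= 10476 → -128
game_id=8: attendance >= 10476 → -110
game_id=9: attendance >= 10476 → -100
game_id=10: ELSE → 110
game_id=11: ELSE → 81
game_id=12: ELSE → 97
game_id=13: attendance >= 10476 → -140
game_id=14: attendance >= 10476 → -79
game_id=15: attendance >= 10476 → -114
game_id=16: ELSE → 116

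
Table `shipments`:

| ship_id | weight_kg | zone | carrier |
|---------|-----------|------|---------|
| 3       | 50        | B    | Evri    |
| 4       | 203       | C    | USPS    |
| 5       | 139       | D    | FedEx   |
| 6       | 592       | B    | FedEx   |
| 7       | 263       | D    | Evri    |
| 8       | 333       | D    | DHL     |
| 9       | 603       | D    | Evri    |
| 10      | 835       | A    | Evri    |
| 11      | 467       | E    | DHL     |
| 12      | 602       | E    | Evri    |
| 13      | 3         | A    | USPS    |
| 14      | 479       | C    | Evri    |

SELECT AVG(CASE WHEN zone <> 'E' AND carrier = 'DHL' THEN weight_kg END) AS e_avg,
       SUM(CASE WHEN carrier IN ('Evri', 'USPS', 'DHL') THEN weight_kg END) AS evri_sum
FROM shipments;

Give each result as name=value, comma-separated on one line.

[e_avg: zone <> 'E' AND carrier = 'DHL']
ship_id=3: ✗
ship_id=4: ✗
ship_id=5: ✗
ship_id=6: ✗
ship_id=7: ✗
ship_id=8: ✓ → 333
ship_id=9: ✗
ship_id=10: ✗
ship_id=11: ✗
ship_id=12: ✗
ship_id=13: ✗
ship_id=14: ✗
e_avg = 333
—
[evri_sum: carrier IN ('Evri', 'USPS', 'DHL')]
ship_id=3: ✓ → 50
ship_id=4: ✓ → 203
ship_id=5: ✗
ship_id=6: ✗
ship_id=7: ✓ → 263
ship_id=8: ✓ → 333
ship_id=9: ✓ → 603
ship_id=10: ✓ → 835
ship_id=11: ✓ → 467
ship_id=12: ✓ → 602
ship_id=13: ✓ → 3
ship_id=14: ✓ → 479
evri_sum = 50 + 203 + 263 + 333 + 603 + 835 + 467 + 602 + 3 + 479 = 3838

e_avg=333, evri_sum=3838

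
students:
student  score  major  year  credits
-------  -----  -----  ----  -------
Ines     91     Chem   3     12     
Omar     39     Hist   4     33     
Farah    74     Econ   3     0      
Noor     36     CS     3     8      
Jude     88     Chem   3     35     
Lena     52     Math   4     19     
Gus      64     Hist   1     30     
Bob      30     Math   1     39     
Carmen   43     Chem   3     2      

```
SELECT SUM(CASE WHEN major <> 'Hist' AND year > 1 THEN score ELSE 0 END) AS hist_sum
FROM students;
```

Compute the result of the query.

student=Ines: ✓ → 91
student=Omar: ✗
student=Farah: ✓ → 74
student=Noor: ✓ → 36
student=Jude: ✓ → 88
student=Lena: ✓ → 52
student=Gus: ✗
student=Bob: ✗
student=Carmen: ✓ → 43
hist_sum = 91 + 74 + 36 + 88 + 52 + 43 = 384

384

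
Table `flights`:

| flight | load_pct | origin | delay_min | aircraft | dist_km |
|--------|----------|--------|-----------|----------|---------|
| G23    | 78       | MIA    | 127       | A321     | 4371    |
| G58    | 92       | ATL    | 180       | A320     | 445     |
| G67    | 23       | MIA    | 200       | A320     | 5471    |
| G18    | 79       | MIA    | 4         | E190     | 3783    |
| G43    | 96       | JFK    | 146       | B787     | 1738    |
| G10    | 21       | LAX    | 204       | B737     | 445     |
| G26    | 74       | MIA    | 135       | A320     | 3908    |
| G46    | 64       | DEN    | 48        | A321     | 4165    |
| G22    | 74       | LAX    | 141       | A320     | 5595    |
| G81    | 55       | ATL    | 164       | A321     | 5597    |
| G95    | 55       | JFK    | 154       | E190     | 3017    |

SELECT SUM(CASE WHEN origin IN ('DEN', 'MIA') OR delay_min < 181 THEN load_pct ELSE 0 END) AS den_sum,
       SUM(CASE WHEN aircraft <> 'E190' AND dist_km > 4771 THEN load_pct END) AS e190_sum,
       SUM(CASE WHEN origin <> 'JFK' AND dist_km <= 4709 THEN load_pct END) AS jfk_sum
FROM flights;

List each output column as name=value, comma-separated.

den_sum=690, e190_sum=152, jfk_sum=408

[den_sum: origin IN ('DEN', 'MIA') OR delay_min < 181]
flight=G23: ✓ → 78
flight=G58: ✓ → 92
flight=G67: ✓ → 23
flight=G18: ✓ → 79
flight=G43: ✓ → 96
flight=G10: ✗
flight=G26: ✓ → 74
flight=G46: ✓ → 64
flight=G22: ✓ → 74
flight=G81: ✓ → 55
flight=G95: ✓ → 55
den_sum = 78 + 92 + 23 + 79 + 96 + 74 + 64 + 74 + 55 + 55 = 690
—
[e190_sum: aircraft <> 'E190' AND dist_km > 4771]
flight=G23: ✗
flight=G58: ✗
flight=G67: ✓ → 23
flight=G18: ✗
flight=G43: ✗
flight=G10: ✗
flight=G26: ✗
flight=G46: ✗
flight=G22: ✓ → 74
flight=G81: ✓ → 55
flight=G95: ✗
e190_sum = 23 + 74 + 55 = 152
—
[jfk_sum: origin <> 'JFK' AND dist_km <= 4709]
flight=G23: ✓ → 78
flight=G58: ✓ → 92
flight=G67: ✗
flight=G18: ✓ → 79
flight=G43: ✗
flight=G10: ✓ → 21
flight=G26: ✓ → 74
flight=G46: ✓ → 64
flight=G22: ✗
flight=G81: ✗
flight=G95: ✗
jfk_sum = 78 + 92 + 79 + 21 + 74 + 64 = 408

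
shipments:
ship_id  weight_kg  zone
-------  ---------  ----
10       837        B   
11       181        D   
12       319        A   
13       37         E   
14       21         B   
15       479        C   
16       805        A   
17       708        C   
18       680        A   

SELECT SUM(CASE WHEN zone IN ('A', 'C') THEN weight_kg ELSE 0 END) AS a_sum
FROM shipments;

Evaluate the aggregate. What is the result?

2991

ship_id=10: ✗
ship_id=11: ✗
ship_id=12: ✓ → 319
ship_id=13: ✗
ship_id=14: ✗
ship_id=15: ✓ → 479
ship_id=16: ✓ → 805
ship_id=17: ✓ → 708
ship_id=18: ✓ → 680
a_sum = 319 + 479 + 805 + 708 + 680 = 2991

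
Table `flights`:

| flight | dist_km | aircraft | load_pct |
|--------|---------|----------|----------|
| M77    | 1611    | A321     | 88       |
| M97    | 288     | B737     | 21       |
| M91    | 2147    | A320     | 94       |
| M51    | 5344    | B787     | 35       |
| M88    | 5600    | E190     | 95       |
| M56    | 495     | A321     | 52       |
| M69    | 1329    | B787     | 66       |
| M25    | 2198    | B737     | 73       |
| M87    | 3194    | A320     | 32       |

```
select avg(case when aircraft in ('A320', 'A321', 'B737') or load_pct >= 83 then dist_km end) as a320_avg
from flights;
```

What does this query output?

flight=M77: ✓ → 1611
flight=M97: ✓ → 288
flight=M91: ✓ → 2147
flight=M51: ✗
flight=M88: ✓ → 5600
flight=M56: ✓ → 495
flight=M69: ✗
flight=M25: ✓ → 2198
flight=M87: ✓ → 3194
a320_avg = (1611 + 288 + 2147 + 5600 + 495 + 2198 + 3194) / 7 = 2219

2219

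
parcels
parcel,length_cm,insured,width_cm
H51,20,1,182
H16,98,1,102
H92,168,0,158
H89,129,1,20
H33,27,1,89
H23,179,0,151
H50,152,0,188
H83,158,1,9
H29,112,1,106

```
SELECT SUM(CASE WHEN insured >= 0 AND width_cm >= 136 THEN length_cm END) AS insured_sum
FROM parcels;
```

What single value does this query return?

519

parcel=H51: ✓ → 20
parcel=H16: ✗
parcel=H92: ✓ → 168
parcel=H89: ✗
parcel=H33: ✗
parcel=H23: ✓ → 179
parcel=H50: ✓ → 152
parcel=H83: ✗
parcel=H29: ✗
insured_sum = 20 + 168 + 179 + 152 = 519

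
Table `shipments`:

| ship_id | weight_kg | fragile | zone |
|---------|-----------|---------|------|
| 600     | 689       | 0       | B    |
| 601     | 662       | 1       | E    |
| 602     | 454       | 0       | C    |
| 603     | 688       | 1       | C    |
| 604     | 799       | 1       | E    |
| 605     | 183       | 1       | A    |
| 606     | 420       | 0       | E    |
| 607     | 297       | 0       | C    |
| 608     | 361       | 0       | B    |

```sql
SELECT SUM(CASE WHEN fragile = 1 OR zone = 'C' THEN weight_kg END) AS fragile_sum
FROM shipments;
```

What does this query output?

3083

ship_id=600: ✗
ship_id=601: ✓ → 662
ship_id=602: ✓ → 454
ship_id=603: ✓ → 688
ship_id=604: ✓ → 799
ship_id=605: ✓ → 183
ship_id=606: ✗
ship_id=607: ✓ → 297
ship_id=608: ✗
fragile_sum = 662 + 454 + 688 + 799 + 183 + 297 = 3083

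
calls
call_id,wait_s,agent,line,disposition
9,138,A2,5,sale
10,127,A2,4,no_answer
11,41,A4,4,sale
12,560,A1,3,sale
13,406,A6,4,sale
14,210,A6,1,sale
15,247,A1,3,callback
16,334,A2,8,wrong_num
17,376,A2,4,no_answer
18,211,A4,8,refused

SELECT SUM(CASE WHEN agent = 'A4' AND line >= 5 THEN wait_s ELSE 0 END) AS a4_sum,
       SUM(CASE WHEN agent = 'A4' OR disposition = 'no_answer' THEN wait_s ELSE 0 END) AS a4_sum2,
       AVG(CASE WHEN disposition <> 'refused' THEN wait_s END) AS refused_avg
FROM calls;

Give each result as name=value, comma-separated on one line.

[a4_sum: agent = 'A4' AND line >= 5]
call_id=9: ✗
call_id=10: ✗
call_id=11: ✗
call_id=12: ✗
call_id=13: ✗
call_id=14: ✗
call_id=15: ✗
call_id=16: ✗
call_id=17: ✗
call_id=18: ✓ → 211
a4_sum = 211
—
[a4_sum2: agent = 'A4' OR disposition = 'no_answer']
call_id=9: ✗
call_id=10: ✓ → 127
call_id=11: ✓ → 41
call_id=12: ✗
call_id=13: ✗
call_id=14: ✗
call_id=15: ✗
call_id=16: ✗
call_id=17: ✓ → 376
call_id=18: ✓ → 211
a4_sum2 = 127 + 41 + 376 + 211 = 755
—
[refused_avg: disposition <> 'refused']
call_id=9: ✓ → 138
call_id=10: ✓ → 127
call_id=11: ✓ → 41
call_id=12: ✓ → 560
call_id=13: ✓ → 406
call_id=14: ✓ → 210
call_id=15: ✓ → 247
call_id=16: ✓ → 334
call_id=17: ✓ → 376
call_id=18: ✗
refused_avg = (138 + 127 + 41 + 560 + 406 + 210 + 247 + 334 + 376) / 9 = 271

a4_sum=211, a4_sum2=755, refused_avg=271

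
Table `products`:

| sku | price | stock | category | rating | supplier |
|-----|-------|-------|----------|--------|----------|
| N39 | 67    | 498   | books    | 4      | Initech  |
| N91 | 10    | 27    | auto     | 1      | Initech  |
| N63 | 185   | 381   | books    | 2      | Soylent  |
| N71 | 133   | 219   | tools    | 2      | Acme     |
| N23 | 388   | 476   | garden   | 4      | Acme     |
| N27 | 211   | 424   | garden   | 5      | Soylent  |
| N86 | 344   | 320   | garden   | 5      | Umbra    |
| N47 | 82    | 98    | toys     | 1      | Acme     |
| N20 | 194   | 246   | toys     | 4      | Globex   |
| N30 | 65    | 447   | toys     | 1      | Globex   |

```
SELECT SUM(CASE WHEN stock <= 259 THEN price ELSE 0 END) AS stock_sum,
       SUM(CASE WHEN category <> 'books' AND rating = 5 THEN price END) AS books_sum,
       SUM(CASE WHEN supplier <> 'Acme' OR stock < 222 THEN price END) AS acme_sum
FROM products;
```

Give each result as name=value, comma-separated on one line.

[stock_sum: stock <= 259]
sku=N39: ✗
sku=N91: ✓ → 10
sku=N63: ✗
sku=N71: ✓ → 133
sku=N23: ✗
sku=N27: ✗
sku=N86: ✗
sku=N47: ✓ → 82
sku=N20: ✓ → 194
sku=N30: ✗
stock_sum = 10 + 133 + 82 + 194 = 419
—
[books_sum: category <> 'books' AND rating = 5]
sku=N39: ✗
sku=N91: ✗
sku=N63: ✗
sku=N71: ✗
sku=N23: ✗
sku=N27: ✓ → 211
sku=N86: ✓ → 344
sku=N47: ✗
sku=N20: ✗
sku=N30: ✗
books_sum = 211 + 344 = 555
—
[acme_sum: supplier <> 'Acme' OR stock < 222]
sku=N39: ✓ → 67
sku=N91: ✓ → 10
sku=N63: ✓ → 185
sku=N71: ✓ → 133
sku=N23: ✗
sku=N27: ✓ → 211
sku=N86: ✓ → 344
sku=N47: ✓ → 82
sku=N20: ✓ → 194
sku=N30: ✓ → 65
acme_sum = 67 + 10 + 185 + 133 + 211 + 344 + 82 + 194 + 65 = 1291

stock_sum=419, books_sum=555, acme_sum=1291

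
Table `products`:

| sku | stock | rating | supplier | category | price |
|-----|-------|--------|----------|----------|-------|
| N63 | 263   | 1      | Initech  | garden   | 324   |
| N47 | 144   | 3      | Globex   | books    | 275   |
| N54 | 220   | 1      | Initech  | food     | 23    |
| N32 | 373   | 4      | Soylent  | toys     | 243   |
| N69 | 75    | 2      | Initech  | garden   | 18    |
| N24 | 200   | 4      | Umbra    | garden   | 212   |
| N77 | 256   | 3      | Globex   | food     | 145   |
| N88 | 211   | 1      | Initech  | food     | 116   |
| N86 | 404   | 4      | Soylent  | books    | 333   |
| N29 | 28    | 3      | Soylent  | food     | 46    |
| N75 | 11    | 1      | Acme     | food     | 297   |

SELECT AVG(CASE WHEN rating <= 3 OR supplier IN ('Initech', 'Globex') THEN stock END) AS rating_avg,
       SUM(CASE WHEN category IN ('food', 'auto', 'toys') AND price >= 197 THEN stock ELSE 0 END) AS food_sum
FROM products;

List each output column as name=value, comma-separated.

[rating_avg: rating <= 3 OR supplier IN ('Initech', 'Globex')]
sku=N63: ✓ → 263
sku=N47: ✓ → 144
sku=N54: ✓ → 220
sku=N32: ✗
sku=N69: ✓ → 75
sku=N24: ✗
sku=N77: ✓ → 256
sku=N88: ✓ → 211
sku=N86: ✗
sku=N29: ✓ → 28
sku=N75: ✓ → 11
rating_avg = (263 + 144 + 220 + 75 + 256 + 211 + 28 + 11) / 8 = 151
—
[food_sum: category IN ('food', 'auto', 'toys') AND price >= 197]
sku=N63: ✗
sku=N47: ✗
sku=N54: ✗
sku=N32: ✓ → 373
sku=N69: ✗
sku=N24: ✗
sku=N77: ✗
sku=N88: ✗
sku=N86: ✗
sku=N29: ✗
sku=N75: ✓ → 11
food_sum = 373 + 11 = 384

rating_avg=151, food_sum=384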